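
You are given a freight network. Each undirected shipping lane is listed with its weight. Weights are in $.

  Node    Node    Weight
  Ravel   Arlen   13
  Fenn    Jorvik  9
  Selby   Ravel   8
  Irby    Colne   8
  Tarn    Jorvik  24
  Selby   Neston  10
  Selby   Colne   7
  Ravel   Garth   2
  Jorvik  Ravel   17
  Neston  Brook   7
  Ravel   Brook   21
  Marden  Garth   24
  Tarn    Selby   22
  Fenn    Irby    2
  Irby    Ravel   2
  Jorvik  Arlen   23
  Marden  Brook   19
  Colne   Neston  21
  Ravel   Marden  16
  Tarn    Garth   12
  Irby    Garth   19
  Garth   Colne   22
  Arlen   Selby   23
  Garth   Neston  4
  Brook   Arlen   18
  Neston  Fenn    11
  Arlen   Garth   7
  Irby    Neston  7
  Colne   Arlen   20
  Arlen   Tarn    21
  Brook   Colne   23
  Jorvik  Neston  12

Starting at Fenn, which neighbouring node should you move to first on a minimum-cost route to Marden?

Irby

Candidate routes:
Fenn - Irby - Ravel - Garth - Marden: 2+2+2+24 = 30
Fenn - Irby - Ravel - Marden: 2+2+16 = 20
Fenn - Irby - Neston - Garth - Ravel - Marden: 2+7+4+2+16 = 31
The minimum is $20 via Fenn - Irby - Ravel - Marden.
So from Fenn the first move is to Irby.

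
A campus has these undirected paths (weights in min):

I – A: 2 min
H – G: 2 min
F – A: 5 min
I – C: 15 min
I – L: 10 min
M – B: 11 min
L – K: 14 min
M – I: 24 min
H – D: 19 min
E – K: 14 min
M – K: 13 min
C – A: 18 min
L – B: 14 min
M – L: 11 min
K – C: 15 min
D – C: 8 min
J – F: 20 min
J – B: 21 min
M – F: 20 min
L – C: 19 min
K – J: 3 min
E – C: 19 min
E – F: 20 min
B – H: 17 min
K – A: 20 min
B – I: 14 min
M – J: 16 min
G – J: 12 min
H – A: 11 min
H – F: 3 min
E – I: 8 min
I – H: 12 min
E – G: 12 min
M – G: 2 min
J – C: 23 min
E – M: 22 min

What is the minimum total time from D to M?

Enumerating some paths:
D → H → G → M: 19+2+2 = 23
D → C → I → A → F → H → G → M: 8+15+2+5+3+2+2 = 37
D → C → K → M: 8+15+13 = 36
The minimum is 23 min via D → H → G → M.

23 min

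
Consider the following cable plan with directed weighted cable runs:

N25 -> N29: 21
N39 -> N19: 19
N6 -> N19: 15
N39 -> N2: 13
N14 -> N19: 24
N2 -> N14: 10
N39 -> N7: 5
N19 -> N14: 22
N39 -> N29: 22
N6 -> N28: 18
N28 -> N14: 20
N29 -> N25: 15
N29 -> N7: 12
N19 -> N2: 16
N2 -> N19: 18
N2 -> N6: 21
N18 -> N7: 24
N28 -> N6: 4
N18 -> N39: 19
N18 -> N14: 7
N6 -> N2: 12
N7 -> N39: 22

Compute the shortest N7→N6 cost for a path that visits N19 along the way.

78

Best N7 to N19: N7–N39–N19 costing 41
Best N19 to N6: N19–N2–N6 costing 37
Total via N19: 41 + 37 = 78.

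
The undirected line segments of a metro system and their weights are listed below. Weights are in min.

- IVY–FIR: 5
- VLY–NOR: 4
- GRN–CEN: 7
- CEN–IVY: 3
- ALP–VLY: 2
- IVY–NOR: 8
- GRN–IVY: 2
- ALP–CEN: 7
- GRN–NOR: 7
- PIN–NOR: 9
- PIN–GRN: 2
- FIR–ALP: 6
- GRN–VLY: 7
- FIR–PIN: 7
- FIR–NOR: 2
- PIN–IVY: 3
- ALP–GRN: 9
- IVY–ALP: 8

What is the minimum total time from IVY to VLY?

9 min

Candidate routes:
IVY–GRN–VLY: 2+7 = 9
IVY–ALP–VLY: 8+2 = 10
Cheapest is IVY–GRN–VLY at 9 min.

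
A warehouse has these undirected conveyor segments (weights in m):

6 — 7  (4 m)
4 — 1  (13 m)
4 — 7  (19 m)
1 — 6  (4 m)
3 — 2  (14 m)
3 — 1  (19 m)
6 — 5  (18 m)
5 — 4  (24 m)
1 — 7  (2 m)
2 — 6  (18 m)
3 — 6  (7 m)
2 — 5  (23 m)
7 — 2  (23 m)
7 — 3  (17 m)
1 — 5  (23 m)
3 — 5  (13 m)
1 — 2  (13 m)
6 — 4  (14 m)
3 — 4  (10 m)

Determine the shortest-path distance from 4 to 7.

15 m

Candidate routes:
4–1–7: 13+2 = 15
4–7: 19 = 19
4–6–7: 14+4 = 18
4–6–1–7: 14+4+2 = 20
The minimum is 15 m via 4–1–7.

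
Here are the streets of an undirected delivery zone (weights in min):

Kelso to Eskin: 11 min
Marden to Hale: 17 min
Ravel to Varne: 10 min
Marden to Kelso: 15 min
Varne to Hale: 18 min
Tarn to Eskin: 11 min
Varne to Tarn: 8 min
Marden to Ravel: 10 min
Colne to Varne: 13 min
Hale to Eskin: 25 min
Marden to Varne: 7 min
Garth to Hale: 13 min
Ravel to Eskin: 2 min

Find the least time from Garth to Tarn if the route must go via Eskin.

Shortest Garth→Eskin: Garth → Hale → Eskin = 38
Shortest Eskin→Tarn: Eskin → Tarn = 11
Total via Eskin: 38 + 11 = 49 min.

49 min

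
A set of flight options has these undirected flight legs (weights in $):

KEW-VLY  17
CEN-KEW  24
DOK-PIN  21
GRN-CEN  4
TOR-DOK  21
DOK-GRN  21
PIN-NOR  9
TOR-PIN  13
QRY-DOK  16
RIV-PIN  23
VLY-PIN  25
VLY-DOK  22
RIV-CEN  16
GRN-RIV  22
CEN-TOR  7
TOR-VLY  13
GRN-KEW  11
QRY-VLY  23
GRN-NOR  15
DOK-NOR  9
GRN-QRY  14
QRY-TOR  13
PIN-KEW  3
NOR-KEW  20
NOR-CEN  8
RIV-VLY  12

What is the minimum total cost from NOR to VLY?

Settle nodes by increasing distance from NOR:
NOR: 0
CEN: 8  (via NOR)
DOK: 9  (via NOR)
PIN: 9  (via NOR)
GRN: 12  (via CEN)
KEW: 12  (via PIN)
TOR: 15  (via CEN)
RIV: 24  (via CEN)
QRY: 25  (via DOK)
VLY: 28  (via TOR)
Shortest route: NOR–CEN–TOR–VLY = $28.

$28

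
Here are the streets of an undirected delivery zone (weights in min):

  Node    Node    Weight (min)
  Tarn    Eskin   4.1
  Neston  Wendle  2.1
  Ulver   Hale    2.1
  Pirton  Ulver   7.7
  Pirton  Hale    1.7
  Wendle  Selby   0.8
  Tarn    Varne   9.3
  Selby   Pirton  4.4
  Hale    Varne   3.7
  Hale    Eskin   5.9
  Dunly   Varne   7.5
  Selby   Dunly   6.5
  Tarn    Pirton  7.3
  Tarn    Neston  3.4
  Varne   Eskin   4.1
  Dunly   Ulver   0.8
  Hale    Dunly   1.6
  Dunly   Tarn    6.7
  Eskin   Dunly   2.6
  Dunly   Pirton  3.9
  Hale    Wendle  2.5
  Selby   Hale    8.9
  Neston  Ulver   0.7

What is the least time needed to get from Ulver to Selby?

3.6 min

Running Dijkstra from Ulver:
Ulver: 0
Neston: 0.7  (via Ulver)
Dunly: 0.8  (via Ulver)
Hale: 2.1  (via Ulver)
Wendle: 2.8  (via Neston)
Eskin: 3.4  (via Dunly)
Selby: 3.6  (via Wendle)
Shortest route: Ulver → Neston → Wendle → Selby = 3.6 min.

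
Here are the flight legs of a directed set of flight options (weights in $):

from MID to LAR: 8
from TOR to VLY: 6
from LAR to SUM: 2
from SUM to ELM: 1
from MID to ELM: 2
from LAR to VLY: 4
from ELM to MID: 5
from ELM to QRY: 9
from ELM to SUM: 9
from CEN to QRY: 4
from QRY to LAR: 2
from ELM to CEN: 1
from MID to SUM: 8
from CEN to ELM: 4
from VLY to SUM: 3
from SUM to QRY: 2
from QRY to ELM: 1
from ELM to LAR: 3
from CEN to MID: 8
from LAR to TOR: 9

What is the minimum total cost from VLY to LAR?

$7

Compare a few routes:
VLY–SUM–ELM–QRY–LAR: 3+1+9+2 = 15
VLY–SUM–QRY–ELM–LAR: 3+2+1+3 = 9
VLY–SUM–ELM–LAR: 3+1+3 = 7
VLY–SUM–ELM–CEN–QRY–LAR: 3+1+1+4+2 = 11
The minimum is $7 via VLY–SUM–ELM–LAR.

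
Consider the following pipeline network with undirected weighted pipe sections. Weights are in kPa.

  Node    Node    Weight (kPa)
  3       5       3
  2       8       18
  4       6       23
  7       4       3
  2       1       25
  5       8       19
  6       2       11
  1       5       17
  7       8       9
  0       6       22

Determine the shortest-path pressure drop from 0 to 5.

70 kPa

Enumerating some paths:
0–6–2–1–5: 22+11+25+17 = 75
0–6–4–7–8–5: 22+23+3+9+19 = 76
0–6–2–8–5: 22+11+18+19 = 70
Cheapest is 0–6–2–8–5 at 70 kPa.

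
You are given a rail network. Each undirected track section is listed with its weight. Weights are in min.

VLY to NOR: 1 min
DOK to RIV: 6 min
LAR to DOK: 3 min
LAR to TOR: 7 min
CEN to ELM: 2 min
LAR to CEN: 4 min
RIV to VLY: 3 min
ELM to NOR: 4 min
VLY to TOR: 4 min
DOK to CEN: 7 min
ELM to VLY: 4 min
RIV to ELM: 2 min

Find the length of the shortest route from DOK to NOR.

Candidate routes:
DOK–RIV–ELM–NOR: 6+2+4 = 12
DOK–RIV–VLY–NOR: 6+3+1 = 10
Cheapest is DOK–RIV–VLY–NOR at 10 min.

10 min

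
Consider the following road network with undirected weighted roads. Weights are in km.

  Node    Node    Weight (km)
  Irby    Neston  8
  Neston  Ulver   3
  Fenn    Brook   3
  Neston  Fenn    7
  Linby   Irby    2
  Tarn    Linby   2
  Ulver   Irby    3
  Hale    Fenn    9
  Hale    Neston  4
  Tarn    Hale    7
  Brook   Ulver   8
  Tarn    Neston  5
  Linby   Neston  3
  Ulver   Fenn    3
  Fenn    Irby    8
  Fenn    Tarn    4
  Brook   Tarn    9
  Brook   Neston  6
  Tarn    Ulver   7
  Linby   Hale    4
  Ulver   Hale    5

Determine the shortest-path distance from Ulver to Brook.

6 km

Shortest distances from Ulver:
Ulver: 0
Neston: 3  (via Ulver)
Irby: 3  (via Ulver)
Fenn: 3  (via Ulver)
Linby: 5  (via Irby)
Hale: 5  (via Ulver)
Brook: 6  (via Fenn)
Shortest route: Ulver–Fenn–Brook = 6 km.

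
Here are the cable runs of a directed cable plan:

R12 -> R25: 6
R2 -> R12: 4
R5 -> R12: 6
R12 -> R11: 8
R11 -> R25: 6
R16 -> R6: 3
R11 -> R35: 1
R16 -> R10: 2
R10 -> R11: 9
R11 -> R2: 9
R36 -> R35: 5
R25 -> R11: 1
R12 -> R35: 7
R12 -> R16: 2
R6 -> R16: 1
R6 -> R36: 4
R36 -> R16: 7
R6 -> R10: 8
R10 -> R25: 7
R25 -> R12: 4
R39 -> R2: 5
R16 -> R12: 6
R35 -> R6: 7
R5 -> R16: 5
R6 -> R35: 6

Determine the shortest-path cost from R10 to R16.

13

Enumerating some paths:
R10 → R11 → R25 → R12 → R16: 9+6+4+2 = 21
R10 → R25 → R12 → R16: 7+4+2 = 13
R10 → R25 → R11 → R35 → R6 → R16: 7+1+1+7+1 = 17
R10 → R11 → R35 → R6 → R16: 9+1+7+1 = 18
The minimum is 13 via R10 → R25 → R12 → R16.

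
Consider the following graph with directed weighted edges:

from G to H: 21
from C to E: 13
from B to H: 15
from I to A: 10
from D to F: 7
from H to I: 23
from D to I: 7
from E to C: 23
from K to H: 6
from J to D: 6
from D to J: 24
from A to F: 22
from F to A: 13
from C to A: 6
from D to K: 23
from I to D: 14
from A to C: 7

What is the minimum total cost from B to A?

Settle nodes by increasing distance from B:
B: 0
H: 15  (via B)
I: 38  (via H)
A: 48  (via I)
Shortest route: B–H–I–A = 48.

48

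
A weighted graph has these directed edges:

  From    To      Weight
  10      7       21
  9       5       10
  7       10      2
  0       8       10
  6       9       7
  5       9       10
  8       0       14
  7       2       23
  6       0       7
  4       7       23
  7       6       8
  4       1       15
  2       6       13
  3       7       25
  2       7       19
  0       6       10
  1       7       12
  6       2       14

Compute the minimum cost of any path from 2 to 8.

30

Candidate routes:
2 - 6 - 0 - 8: 13+7+10 = 30
2 - 7 - 6 - 0 - 8: 19+8+7+10 = 44
The minimum is 30 via 2 - 6 - 0 - 8.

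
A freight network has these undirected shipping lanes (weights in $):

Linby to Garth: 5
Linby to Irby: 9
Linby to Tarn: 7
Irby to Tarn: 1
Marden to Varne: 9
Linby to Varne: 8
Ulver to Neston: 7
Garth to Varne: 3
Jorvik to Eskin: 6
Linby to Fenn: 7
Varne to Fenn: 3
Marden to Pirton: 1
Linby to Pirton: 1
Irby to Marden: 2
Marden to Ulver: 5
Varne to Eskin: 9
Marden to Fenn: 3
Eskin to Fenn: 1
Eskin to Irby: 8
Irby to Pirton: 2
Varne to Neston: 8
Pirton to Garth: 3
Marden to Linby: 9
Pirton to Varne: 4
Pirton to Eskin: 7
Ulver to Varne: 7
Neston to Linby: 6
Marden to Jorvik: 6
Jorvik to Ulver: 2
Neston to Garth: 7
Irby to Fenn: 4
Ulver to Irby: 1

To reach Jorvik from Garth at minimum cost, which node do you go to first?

Enumerating some paths:
Garth - Pirton - Marden - Ulver - Jorvik: 3+1+5+2 = 11
Garth - Pirton - Marden - Irby - Ulver - Jorvik: 3+1+2+1+2 = 9
Garth - Pirton - Irby - Ulver - Jorvik: 3+2+1+2 = 8
Garth - Pirton - Marden - Jorvik: 3+1+6 = 10
The minimum is $8 via Garth - Pirton - Irby - Ulver - Jorvik.
So from Garth the first move is to Pirton.

Pirton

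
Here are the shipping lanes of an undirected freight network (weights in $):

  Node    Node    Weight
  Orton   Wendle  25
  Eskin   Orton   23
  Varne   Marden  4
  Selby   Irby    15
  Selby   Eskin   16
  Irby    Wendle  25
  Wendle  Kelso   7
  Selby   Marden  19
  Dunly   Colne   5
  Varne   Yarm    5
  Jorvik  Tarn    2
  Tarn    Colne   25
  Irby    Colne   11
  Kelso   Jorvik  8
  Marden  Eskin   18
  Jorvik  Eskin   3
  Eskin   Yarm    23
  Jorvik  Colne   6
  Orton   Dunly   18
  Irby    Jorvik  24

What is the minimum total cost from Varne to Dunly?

$36

Shortest distances from Varne:
Varne: 0
Marden: 4  (via Varne)
Yarm: 5  (via Varne)
Eskin: 22  (via Marden)
Selby: 23  (via Marden)
Jorvik: 25  (via Eskin)
Tarn: 27  (via Jorvik)
Colne: 31  (via Jorvik)
Kelso: 33  (via Jorvik)
Dunly: 36  (via Colne)
Shortest route: Varne–Marden–Eskin–Jorvik–Colne–Dunly = $36.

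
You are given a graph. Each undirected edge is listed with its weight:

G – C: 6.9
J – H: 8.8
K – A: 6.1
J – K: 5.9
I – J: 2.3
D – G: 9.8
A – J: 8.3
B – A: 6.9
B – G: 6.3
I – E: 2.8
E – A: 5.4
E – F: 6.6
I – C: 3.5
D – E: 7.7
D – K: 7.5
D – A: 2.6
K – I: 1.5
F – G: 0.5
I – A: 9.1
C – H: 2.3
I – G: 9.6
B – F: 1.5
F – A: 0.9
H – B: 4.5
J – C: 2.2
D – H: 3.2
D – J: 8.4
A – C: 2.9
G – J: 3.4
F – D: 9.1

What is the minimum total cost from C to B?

Enumerating some paths:
C–H–B: 2.3+4.5 = 6.8
C–A–F–B: 2.9+0.9+1.5 = 5.3
Cheapest is C–A–F–B at 5.3.

5.3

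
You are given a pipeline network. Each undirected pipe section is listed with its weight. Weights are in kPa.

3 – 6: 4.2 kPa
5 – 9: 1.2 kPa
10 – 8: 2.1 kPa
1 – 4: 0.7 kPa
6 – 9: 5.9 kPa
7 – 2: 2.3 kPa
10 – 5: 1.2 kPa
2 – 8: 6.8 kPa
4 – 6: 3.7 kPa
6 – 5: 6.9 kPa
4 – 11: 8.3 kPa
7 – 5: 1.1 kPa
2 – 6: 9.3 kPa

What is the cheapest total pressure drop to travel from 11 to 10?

Shortest distances from 11:
11: 0
4: 8.3  (via 11)
1: 9  (via 4)
6: 12  (via 4)
3: 16.2  (via 6)
9: 17.9  (via 6)
5: 18.9  (via 6)
7: 20  (via 5)
10: 20.1  (via 5)
Shortest route: 11–4–6–5–10 = 20.1 kPa.

20.1 kPa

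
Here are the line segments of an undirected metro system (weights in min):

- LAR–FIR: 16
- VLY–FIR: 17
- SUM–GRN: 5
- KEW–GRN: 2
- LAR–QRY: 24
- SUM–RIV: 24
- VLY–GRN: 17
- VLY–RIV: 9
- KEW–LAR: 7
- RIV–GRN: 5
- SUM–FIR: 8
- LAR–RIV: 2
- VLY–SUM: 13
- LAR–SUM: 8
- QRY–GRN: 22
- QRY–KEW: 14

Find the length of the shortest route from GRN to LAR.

7 min

Enumerating some paths:
GRN–SUM–LAR: 5+8 = 13
GRN–KEW–LAR: 2+7 = 9
GRN–RIV–LAR: 5+2 = 7
Cheapest is GRN–RIV–LAR at 7 min.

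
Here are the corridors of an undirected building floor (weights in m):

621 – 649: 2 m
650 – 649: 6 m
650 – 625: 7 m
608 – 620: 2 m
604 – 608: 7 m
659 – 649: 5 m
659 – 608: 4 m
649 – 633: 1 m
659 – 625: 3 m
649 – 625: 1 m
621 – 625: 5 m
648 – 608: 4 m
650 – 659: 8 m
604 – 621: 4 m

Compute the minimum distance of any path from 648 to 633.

13 m

Running Dijkstra from 648:
648: 0
608: 4  (via 648)
620: 6  (via 608)
659: 8  (via 608)
604: 11  (via 608)
625: 11  (via 659)
649: 12  (via 625)
633: 13  (via 649)
Shortest route: 648 → 608 → 659 → 625 → 649 → 633 = 13 m.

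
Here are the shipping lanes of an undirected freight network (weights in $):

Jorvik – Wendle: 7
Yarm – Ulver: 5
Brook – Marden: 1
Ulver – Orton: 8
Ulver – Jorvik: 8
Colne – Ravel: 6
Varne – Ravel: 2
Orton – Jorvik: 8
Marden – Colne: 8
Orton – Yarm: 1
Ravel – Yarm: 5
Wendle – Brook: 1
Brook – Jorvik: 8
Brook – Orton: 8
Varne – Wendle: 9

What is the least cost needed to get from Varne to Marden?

$11

Candidate routes:
Varne → Ravel → Yarm → Orton → Brook → Marden: 2+5+1+8+1 = 17
Varne → Ravel → Colne → Marden: 2+6+8 = 16
Varne → Wendle → Jorvik → Brook → Marden: 9+7+8+1 = 25
Varne → Wendle → Brook → Marden: 9+1+1 = 11
Cheapest is Varne → Wendle → Brook → Marden at $11.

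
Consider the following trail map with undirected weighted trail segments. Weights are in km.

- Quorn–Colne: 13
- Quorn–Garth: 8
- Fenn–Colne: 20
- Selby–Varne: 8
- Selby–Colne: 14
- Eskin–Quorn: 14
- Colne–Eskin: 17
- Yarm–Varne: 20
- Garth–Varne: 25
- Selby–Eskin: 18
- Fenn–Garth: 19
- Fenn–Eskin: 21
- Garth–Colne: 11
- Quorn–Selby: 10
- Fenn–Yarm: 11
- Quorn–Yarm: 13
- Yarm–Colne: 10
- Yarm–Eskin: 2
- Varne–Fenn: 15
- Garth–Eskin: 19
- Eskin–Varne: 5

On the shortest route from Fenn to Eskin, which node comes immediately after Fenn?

Yarm

Enumerating some paths:
Fenn - Varne - Eskin: 15+5 = 20
Fenn - Yarm - Eskin: 11+2 = 13
Cheapest is Fenn - Yarm - Eskin at 13 km.
So from Fenn the first move is to Yarm.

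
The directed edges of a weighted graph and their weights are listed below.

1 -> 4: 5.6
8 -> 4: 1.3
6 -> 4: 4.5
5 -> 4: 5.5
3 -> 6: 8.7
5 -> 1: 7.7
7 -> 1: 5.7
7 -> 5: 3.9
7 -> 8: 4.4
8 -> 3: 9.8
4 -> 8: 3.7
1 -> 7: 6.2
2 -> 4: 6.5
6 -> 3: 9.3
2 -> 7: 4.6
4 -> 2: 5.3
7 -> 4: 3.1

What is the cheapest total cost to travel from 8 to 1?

16.9

Settle nodes by increasing distance from 8:
8: 0
4: 1.3  (via 8)
2: 6.6  (via 4)
3: 9.8  (via 8)
7: 11.2  (via 2)
5: 15.1  (via 7)
1: 16.9  (via 7)
Shortest route: 8 → 4 → 2 → 7 → 1 = 16.9.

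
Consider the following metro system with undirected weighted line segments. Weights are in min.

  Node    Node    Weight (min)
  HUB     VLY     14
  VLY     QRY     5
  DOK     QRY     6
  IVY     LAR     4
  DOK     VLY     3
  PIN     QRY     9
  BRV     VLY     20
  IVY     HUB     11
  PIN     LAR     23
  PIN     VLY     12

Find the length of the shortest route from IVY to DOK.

Enumerating some paths:
IVY → LAR → PIN → QRY → DOK: 4+23+9+6 = 42
IVY → HUB → VLY → DOK: 11+14+3 = 28
IVY → HUB → VLY → QRY → DOK: 11+14+5+6 = 36
The minimum is 28 min via IVY → HUB → VLY → DOK.

28 min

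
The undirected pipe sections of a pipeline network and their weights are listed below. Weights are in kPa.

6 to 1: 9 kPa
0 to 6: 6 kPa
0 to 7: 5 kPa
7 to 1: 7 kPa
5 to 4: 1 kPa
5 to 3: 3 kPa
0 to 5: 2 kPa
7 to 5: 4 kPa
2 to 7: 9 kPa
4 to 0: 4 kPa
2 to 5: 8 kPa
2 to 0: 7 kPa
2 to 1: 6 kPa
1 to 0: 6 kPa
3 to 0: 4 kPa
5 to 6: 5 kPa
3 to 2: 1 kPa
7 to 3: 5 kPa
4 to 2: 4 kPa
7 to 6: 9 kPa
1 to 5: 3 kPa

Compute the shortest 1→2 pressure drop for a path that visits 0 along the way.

Shortest 1→0: 1 → 5 → 0 = 5
Best 0 to 2: 0 → 3 → 2 costing 5
Total via 0: 5 + 5 = 10 kPa.

10 kPa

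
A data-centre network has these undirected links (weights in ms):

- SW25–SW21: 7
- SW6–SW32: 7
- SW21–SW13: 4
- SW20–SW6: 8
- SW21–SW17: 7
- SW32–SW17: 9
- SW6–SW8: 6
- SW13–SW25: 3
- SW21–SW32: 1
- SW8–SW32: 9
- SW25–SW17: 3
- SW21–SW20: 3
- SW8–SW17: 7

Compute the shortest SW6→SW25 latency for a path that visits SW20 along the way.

18 ms

Shortest SW6→SW20: SW6 → SW20 = 8
Shortest SW20→SW25: SW20 → SW21 → SW25 = 10
Total via SW20: 8 + 10 = 18 ms.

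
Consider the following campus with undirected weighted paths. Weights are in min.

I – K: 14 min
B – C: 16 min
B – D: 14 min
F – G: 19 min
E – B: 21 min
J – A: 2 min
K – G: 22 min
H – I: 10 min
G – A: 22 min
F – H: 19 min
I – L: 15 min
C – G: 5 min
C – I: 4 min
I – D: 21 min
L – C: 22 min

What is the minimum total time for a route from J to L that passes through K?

75 min

Best J to K: J → A → G → K costing 46
Best K to L: K → I → L costing 29
Total via K: 46 + 29 = 75 min.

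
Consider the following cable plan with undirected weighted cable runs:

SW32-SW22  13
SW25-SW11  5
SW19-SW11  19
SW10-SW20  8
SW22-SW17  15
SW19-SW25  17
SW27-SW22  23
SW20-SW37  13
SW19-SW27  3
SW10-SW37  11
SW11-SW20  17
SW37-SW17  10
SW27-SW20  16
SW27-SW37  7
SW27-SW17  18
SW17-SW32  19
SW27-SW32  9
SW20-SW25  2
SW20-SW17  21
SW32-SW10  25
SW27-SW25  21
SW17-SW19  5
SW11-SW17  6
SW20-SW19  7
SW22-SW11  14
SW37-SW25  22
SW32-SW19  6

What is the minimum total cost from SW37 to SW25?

15

Candidate routes:
SW37 → SW17 → SW11 → SW25: 10+6+5 = 21
SW37 → SW20 → SW25: 13+2 = 15
SW37 → SW27 → SW19 → SW20 → SW25: 7+3+7+2 = 19
Cheapest is SW37 → SW20 → SW25 at 15.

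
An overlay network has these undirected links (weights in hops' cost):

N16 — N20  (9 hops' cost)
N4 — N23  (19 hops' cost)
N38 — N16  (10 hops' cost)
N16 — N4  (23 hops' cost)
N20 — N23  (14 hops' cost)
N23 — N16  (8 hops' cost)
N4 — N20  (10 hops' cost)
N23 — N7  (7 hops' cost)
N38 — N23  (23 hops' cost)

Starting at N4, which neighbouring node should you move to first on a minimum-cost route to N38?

Enumerating some paths:
N4 → N23 → N16 → N38: 19+8+10 = 37
N4 → N16 → N38: 23+10 = 33
N4 → N20 → N16 → N38: 10+9+10 = 29
Cheapest is N4 → N20 → N16 → N38 at 29 hops' cost.
So from N4 the first move is to N20.

N20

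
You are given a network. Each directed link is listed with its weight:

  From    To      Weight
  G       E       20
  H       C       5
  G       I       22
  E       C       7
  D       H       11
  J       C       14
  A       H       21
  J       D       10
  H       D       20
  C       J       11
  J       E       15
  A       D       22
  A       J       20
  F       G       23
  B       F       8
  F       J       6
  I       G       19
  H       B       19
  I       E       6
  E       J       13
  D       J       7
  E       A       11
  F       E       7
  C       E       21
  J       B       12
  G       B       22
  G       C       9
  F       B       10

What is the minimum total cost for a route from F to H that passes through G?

64

Best F to G: F–G costing 23
Best G to H: G–C–J–D–H costing 41
Total via G: 23 + 41 = 64.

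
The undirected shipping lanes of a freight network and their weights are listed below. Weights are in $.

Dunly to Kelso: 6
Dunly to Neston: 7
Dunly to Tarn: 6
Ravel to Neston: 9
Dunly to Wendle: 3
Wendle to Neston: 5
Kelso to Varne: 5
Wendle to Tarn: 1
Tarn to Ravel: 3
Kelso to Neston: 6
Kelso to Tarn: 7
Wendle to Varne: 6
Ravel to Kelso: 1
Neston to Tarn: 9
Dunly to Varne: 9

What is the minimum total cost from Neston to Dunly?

$7

Settle nodes by increasing distance from Neston:
Neston: 0
Wendle: 5  (via Neston)
Tarn: 6  (via Wendle)
Kelso: 6  (via Neston)
Dunly: 7  (via Neston)
Shortest route: Neston → Dunly = $7.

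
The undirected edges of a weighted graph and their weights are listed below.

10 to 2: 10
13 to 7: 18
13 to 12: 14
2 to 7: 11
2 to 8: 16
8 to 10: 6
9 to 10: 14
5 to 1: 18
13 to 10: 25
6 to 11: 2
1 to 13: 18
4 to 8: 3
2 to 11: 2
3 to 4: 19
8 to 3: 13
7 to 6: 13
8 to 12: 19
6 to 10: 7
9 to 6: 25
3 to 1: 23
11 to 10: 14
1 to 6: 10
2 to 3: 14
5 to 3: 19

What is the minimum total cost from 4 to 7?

29

Compare a few routes:
4 → 8 → 10 → 6 → 7: 3+6+7+13 = 29
4 → 8 → 2 → 7: 3+16+11 = 30
The minimum is 29 via 4 → 8 → 10 → 6 → 7.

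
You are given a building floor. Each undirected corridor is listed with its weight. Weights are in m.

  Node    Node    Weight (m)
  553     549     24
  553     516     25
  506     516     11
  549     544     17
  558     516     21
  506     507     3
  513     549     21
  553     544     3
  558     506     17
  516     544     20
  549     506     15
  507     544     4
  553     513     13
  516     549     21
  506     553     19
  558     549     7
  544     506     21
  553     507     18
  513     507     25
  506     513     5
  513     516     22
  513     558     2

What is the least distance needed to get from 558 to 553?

15 m

Running Dijkstra from 558:
558: 0
513: 2  (via 558)
506: 7  (via 513)
549: 7  (via 558)
507: 10  (via 506)
544: 14  (via 507)
553: 15  (via 513)
Shortest route: 558–513–553 = 15 m.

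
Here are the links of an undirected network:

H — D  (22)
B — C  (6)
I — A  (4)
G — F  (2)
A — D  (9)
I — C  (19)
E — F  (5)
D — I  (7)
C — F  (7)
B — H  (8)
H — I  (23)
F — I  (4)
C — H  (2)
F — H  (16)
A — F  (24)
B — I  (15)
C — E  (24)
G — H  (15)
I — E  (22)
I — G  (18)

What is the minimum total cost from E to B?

Candidate routes:
E → F → C → B: 5+7+6 = 18
E → F → C → H → B: 5+7+2+8 = 22
Cheapest is E → F → C → B at 18.

18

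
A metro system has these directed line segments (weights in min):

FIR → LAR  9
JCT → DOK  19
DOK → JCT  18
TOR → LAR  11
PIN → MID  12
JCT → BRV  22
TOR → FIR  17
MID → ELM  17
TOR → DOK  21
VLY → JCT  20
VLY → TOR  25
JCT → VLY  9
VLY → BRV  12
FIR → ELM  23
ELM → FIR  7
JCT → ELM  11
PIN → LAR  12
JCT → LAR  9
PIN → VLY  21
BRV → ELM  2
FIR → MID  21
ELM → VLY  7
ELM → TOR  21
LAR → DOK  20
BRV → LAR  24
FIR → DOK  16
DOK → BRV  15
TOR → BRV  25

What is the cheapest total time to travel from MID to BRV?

Shortest distances from MID:
MID: 0
ELM: 17  (via MID)
VLY: 24  (via ELM)
FIR: 24  (via ELM)
LAR: 33  (via FIR)
BRV: 36  (via VLY)
Shortest route: MID → ELM → VLY → BRV = 36 min.

36 min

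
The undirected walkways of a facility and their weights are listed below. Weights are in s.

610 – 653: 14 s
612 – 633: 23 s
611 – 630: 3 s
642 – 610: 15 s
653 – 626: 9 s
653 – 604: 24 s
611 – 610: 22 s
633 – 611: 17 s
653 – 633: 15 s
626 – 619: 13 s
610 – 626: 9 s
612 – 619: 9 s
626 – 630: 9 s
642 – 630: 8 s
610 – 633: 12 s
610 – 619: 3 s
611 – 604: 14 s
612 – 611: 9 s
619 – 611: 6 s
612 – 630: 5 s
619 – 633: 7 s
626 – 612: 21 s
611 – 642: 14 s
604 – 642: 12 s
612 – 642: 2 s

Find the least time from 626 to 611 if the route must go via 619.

18 s

Shortest 626→619: 626–610–619 = 12
Best 619 to 611: 619–611 costing 6
Total via 619: 12 + 6 = 18 s.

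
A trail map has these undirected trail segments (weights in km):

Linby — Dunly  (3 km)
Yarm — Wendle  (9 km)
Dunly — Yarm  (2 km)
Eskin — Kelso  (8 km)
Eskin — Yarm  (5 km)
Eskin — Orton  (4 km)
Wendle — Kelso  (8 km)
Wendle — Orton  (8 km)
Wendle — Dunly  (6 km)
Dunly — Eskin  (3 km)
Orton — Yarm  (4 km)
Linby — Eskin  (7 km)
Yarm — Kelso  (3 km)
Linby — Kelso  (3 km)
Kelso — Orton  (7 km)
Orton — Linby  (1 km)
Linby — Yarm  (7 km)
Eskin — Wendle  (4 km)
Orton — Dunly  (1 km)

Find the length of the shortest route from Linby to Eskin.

Enumerating some paths:
Linby–Eskin: 7 = 7
Linby–Orton–Eskin: 1+4 = 5
Linby–Dunly–Eskin: 3+3 = 6
Cheapest is Linby–Orton–Eskin at 5 km.

5 km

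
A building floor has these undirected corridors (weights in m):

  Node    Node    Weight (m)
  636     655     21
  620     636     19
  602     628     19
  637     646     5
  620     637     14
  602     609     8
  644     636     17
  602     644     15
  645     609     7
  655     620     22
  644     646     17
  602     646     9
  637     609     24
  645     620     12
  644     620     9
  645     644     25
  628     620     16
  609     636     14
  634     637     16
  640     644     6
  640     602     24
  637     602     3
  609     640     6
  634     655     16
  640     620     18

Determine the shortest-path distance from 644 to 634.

34 m

Settle nodes by increasing distance from 644:
644: 0
640: 6  (via 644)
620: 9  (via 644)
609: 12  (via 640)
602: 15  (via 644)
636: 17  (via 644)
646: 17  (via 644)
637: 18  (via 602)
645: 19  (via 609)
628: 25  (via 620)
655: 31  (via 620)
634: 34  (via 637)
Shortest route: 644–602–637–634 = 34 m.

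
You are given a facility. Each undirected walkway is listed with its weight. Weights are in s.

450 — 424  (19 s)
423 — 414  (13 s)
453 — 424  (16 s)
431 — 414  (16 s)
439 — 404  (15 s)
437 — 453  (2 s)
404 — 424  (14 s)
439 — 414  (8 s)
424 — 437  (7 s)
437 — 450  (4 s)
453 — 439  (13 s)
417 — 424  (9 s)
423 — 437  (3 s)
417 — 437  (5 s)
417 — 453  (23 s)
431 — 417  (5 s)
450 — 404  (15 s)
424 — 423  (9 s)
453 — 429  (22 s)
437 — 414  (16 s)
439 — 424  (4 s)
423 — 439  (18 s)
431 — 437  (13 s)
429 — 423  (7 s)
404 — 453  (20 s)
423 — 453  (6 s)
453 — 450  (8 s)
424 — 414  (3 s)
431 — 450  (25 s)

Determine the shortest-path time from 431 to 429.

20 s

Enumerating some paths:
431 - 437 - 453 - 423 - 429: 13+2+6+7 = 28
431 - 417 - 437 - 453 - 423 - 429: 5+5+2+6+7 = 25
431 - 437 - 423 - 429: 13+3+7 = 23
431 - 417 - 437 - 423 - 429: 5+5+3+7 = 20
The minimum is 20 s via 431 - 417 - 437 - 423 - 429.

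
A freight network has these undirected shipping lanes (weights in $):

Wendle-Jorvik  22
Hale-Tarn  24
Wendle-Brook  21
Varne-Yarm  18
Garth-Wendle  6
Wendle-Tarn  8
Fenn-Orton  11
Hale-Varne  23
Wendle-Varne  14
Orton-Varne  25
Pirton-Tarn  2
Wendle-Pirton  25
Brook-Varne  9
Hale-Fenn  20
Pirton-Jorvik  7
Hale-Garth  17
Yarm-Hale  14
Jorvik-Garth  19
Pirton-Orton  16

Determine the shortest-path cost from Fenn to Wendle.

Compare a few routes:
Fenn → Orton → Pirton → Wendle: 11+16+25 = 52
Fenn → Hale → Garth → Wendle: 20+17+6 = 43
Fenn → Orton → Varne → Wendle: 11+25+14 = 50
Fenn → Orton → Pirton → Tarn → Wendle: 11+16+2+8 = 37
Cheapest is Fenn → Orton → Pirton → Tarn → Wendle at $37.

$37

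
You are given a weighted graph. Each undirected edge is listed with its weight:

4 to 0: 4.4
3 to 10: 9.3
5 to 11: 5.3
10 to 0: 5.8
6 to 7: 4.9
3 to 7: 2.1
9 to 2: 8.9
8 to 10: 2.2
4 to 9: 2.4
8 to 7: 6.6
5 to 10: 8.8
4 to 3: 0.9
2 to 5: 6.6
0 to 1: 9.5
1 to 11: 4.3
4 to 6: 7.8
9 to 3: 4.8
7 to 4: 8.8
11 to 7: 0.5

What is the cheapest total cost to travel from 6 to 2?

17.3

Settle nodes by increasing distance from 6:
6: 0
7: 4.9  (via 6)
11: 5.4  (via 7)
3: 7  (via 7)
4: 7.8  (via 6)
1: 9.7  (via 11)
9: 10.2  (via 4)
5: 10.7  (via 11)
8: 11.5  (via 7)
0: 12.2  (via 4)
10: 13.7  (via 8)
2: 17.3  (via 5)
Shortest route: 6 → 7 → 11 → 5 → 2 = 17.3.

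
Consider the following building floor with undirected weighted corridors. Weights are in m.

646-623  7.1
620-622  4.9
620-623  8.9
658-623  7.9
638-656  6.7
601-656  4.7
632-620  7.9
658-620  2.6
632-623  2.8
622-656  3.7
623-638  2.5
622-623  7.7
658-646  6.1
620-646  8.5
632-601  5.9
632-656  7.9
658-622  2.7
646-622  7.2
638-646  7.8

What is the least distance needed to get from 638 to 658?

Candidate routes:
638–623–622–658: 2.5+7.7+2.7 = 12.9
638–656–622–658: 6.7+3.7+2.7 = 13.1
638–646–658: 7.8+6.1 = 13.9
638–623–658: 2.5+7.9 = 10.4
The minimum is 10.4 m via 638–623–658.

10.4 m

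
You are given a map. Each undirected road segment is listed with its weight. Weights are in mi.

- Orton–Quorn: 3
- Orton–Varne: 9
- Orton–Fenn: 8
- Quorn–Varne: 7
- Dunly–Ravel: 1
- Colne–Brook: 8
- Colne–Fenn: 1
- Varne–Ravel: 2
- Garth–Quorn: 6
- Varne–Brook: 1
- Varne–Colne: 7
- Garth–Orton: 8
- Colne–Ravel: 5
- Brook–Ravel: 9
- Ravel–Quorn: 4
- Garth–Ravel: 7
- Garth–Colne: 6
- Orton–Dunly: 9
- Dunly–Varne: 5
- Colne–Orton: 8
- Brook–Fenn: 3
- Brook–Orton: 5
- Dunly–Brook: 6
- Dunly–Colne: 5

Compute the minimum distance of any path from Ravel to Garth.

Settle nodes by increasing distance from Ravel:
Ravel: 0
Dunly: 1  (via Ravel)
Varne: 2  (via Ravel)
Brook: 3  (via Varne)
Quorn: 4  (via Ravel)
Colne: 5  (via Ravel)
Fenn: 6  (via Brook)
Garth: 7  (via Ravel)
Shortest route: Ravel → Garth = 7 mi.

7 mi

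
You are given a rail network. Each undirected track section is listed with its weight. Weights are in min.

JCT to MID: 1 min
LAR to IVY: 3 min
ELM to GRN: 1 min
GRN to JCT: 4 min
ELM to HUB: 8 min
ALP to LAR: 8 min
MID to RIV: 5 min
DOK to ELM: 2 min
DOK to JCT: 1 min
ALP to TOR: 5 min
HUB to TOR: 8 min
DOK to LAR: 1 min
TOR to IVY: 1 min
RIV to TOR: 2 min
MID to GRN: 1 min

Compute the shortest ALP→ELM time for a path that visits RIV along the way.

14 min

Shortest ALP→RIV: ALP → TOR → RIV = 7
Shortest RIV→ELM: RIV → MID → GRN → ELM = 7
Total via RIV: 7 + 7 = 14 min.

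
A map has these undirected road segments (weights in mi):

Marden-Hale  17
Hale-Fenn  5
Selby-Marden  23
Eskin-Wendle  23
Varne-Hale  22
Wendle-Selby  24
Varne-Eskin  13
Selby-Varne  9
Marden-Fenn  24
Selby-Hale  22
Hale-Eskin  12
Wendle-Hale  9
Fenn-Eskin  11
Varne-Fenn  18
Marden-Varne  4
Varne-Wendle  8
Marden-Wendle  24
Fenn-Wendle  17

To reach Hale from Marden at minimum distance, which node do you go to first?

Hale

Enumerating some paths:
Marden–Varne–Fenn–Hale: 4+18+5 = 27
Marden–Varne–Wendle–Hale: 4+8+9 = 21
Marden–Hale: 17 = 17
Marden–Varne–Hale: 4+22 = 26
The minimum is 17 mi via Marden–Hale.
So from Marden the first move is to Hale.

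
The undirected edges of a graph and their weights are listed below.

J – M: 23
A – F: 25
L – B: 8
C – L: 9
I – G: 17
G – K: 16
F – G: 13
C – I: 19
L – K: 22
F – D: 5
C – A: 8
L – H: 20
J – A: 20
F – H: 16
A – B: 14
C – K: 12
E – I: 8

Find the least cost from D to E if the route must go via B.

88

Best D to B: D → F → A → B costing 44
Shortest B→E: B → L → C → I → E = 44
Total via B: 44 + 44 = 88.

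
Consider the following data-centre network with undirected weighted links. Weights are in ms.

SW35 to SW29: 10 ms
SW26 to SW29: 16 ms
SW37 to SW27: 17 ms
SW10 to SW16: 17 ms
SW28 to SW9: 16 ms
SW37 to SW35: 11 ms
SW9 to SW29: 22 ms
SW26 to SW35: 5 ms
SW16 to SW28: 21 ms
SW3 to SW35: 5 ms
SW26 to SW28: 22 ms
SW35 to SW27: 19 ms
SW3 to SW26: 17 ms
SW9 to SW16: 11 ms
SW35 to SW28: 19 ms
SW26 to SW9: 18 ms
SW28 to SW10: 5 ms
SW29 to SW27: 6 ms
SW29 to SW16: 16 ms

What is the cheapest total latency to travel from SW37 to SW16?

37 ms

Running Dijkstra from SW37:
SW37: 0
SW35: 11  (via SW37)
SW3: 16  (via SW35)
SW26: 16  (via SW35)
SW27: 17  (via SW37)
SW29: 21  (via SW35)
SW28: 30  (via SW35)
SW9: 34  (via SW26)
SW10: 35  (via SW28)
SW16: 37  (via SW29)
Shortest route: SW37 → SW35 → SW29 → SW16 = 37 ms.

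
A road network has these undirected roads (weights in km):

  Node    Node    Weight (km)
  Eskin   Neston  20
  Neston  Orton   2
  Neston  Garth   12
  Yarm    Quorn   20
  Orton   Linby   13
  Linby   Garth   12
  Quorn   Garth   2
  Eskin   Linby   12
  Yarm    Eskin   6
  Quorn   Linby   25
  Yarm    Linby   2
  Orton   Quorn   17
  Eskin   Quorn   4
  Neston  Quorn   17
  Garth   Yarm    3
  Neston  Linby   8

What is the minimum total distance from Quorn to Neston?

Candidate routes:
Quorn - Garth - Yarm - Linby - Neston: 2+3+2+8 = 15
Quorn - Garth - Neston: 2+12 = 14
The minimum is 14 km via Quorn - Garth - Neston.

14 km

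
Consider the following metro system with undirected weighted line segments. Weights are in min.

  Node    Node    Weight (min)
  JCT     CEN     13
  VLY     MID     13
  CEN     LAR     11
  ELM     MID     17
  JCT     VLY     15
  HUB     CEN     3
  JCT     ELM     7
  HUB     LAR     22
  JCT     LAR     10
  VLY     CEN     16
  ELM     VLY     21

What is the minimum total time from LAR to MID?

34 min

Compare a few routes:
LAR → JCT → VLY → MID: 10+15+13 = 38
LAR → JCT → ELM → MID: 10+7+17 = 34
The minimum is 34 min via LAR → JCT → ELM → MID.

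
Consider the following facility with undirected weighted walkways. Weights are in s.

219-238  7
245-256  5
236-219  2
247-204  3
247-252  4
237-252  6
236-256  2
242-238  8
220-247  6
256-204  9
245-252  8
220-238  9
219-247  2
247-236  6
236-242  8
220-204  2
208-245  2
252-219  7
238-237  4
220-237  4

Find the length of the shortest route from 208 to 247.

Running Dijkstra from 208:
208: 0
245: 2  (via 208)
256: 7  (via 245)
236: 9  (via 256)
252: 10  (via 245)
219: 11  (via 236)
247: 13  (via 219)
Shortest route: 208 → 245 → 256 → 236 → 219 → 247 = 13 s.

13 s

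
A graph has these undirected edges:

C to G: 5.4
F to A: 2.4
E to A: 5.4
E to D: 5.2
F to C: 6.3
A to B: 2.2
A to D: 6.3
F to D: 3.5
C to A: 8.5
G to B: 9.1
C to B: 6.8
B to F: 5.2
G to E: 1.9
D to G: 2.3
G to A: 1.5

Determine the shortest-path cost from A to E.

Candidate routes:
A–G–E: 1.5+1.9 = 3.4
A–E: 5.4 = 5.4
Cheapest is A–G–E at 3.4.

3.4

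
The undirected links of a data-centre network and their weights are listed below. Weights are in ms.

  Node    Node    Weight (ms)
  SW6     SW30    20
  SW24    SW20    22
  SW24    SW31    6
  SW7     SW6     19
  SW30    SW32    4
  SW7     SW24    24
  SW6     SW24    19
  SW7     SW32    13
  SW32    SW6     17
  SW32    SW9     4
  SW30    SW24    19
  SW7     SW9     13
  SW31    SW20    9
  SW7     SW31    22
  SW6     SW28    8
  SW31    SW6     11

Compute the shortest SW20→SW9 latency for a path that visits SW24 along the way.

Best SW20 to SW24: SW20–SW31–SW24 costing 15
Shortest SW24→SW9: SW24–SW30–SW32–SW9 = 27
Total via SW24: 15 + 27 = 42 ms.

42 ms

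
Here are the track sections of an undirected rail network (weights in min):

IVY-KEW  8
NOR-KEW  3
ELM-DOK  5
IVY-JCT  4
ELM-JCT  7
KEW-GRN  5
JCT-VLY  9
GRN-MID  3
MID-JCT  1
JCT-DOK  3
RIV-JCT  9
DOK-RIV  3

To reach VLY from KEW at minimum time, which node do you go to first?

GRN

Compare a few routes:
KEW–IVY–JCT–VLY: 8+4+9 = 21
KEW–GRN–MID–JCT–VLY: 5+3+1+9 = 18
Cheapest is KEW–GRN–MID–JCT–VLY at 18 min.
So from KEW the first move is to GRN.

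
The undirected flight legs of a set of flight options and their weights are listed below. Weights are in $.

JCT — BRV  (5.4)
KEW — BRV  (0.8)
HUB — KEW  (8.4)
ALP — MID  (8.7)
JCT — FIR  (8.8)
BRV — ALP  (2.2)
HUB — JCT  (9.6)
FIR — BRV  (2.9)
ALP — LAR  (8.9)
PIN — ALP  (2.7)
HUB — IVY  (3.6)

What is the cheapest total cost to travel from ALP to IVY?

$15

Shortest distances from ALP:
ALP: 0
BRV: 2.2  (via ALP)
PIN: 2.7  (via ALP)
KEW: 3  (via BRV)
FIR: 5.1  (via BRV)
JCT: 7.6  (via BRV)
MID: 8.7  (via ALP)
LAR: 8.9  (via ALP)
HUB: 11.4  (via KEW)
IVY: 15  (via HUB)
Shortest route: ALP → BRV → KEW → HUB → IVY = $15.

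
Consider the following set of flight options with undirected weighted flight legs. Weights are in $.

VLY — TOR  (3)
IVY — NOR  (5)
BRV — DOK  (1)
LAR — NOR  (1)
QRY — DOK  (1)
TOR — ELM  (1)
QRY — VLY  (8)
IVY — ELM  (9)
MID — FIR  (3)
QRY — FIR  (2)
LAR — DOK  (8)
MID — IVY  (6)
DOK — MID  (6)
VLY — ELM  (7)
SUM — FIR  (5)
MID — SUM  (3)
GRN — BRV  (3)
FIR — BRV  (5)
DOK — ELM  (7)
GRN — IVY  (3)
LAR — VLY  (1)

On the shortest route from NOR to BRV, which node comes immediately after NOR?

Enumerating some paths:
NOR → IVY → GRN → BRV: 5+3+3 = 11
NOR → LAR → DOK → BRV: 1+8+1 = 10
The minimum is $10 via NOR → LAR → DOK → BRV.
So from NOR the first move is to LAR.

LAR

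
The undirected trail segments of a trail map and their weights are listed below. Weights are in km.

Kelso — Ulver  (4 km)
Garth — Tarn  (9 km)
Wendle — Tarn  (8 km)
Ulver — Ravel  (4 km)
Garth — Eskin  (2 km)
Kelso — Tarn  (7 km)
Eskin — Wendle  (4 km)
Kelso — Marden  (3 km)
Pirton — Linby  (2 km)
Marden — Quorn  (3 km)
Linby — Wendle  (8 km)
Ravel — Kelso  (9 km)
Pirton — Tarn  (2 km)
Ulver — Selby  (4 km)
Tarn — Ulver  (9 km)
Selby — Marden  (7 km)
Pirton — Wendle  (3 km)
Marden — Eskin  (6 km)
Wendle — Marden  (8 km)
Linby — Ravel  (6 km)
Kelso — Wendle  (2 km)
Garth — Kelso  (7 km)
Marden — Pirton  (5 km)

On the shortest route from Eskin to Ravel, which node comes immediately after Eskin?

Enumerating some paths:
Eskin–Wendle–Kelso–Ravel: 4+2+9 = 15
Eskin–Wendle–Pirton–Linby–Ravel: 4+3+2+6 = 15
Eskin–Wendle–Kelso–Ulver–Ravel: 4+2+4+4 = 14
Eskin–Garth–Kelso–Ulver–Ravel: 2+7+4+4 = 17
Cheapest is Eskin–Wendle–Kelso–Ulver–Ravel at 14 km.
So from Eskin the first move is to Wendle.

Wendle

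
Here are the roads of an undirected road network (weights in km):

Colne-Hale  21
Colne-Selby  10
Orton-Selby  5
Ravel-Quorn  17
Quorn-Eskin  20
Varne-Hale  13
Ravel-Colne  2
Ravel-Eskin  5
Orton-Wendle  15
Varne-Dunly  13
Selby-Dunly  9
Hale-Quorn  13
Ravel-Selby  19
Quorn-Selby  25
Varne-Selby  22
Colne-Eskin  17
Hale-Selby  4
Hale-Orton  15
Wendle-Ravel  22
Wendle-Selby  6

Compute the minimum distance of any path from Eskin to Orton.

22 km

Enumerating some paths:
Eskin → Ravel → Colne → Selby → Orton: 5+2+10+5 = 22
Eskin → Ravel → Selby → Orton: 5+19+5 = 29
Cheapest is Eskin → Ravel → Colne → Selby → Orton at 22 km.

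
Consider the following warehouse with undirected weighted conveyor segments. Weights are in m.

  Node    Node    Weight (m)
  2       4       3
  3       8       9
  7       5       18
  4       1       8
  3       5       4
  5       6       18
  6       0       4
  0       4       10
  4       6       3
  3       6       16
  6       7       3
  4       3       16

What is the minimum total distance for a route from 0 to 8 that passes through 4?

Shortest 0→4: 0–6–4 = 7
Best 4 to 8: 4–3–8 costing 25
Total via 4: 7 + 25 = 32 m.

32 m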